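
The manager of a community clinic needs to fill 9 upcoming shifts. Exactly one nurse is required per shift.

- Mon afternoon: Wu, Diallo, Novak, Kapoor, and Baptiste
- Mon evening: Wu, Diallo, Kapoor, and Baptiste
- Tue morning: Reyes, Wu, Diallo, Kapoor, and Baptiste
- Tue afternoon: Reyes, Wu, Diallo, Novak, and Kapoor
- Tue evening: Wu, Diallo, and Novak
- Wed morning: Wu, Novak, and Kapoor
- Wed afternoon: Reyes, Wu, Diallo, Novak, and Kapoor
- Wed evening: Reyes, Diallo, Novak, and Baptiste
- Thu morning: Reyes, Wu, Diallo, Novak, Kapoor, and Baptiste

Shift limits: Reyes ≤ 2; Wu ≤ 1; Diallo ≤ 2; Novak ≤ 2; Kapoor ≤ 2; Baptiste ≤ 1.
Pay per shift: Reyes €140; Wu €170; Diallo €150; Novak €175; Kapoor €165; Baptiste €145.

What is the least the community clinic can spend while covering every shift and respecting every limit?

Picking the cheapest available nurse for each shift independently would cost €1305, but that ignores the shift limits.
An optimal schedule: Mon afternoon→Diallo, Mon evening→Baptiste, Tue morning→Reyes, Tue afternoon→Kapoor, Tue evening→Diallo, Wed morning→Kapoor, Wed afternoon→Wu, Wed evening→Reyes, Thu morning→Novak.
Total: 150 + 145 + 140 + 165 + 150 + 165 + 170 + 140 + 175 = €1400.

€1400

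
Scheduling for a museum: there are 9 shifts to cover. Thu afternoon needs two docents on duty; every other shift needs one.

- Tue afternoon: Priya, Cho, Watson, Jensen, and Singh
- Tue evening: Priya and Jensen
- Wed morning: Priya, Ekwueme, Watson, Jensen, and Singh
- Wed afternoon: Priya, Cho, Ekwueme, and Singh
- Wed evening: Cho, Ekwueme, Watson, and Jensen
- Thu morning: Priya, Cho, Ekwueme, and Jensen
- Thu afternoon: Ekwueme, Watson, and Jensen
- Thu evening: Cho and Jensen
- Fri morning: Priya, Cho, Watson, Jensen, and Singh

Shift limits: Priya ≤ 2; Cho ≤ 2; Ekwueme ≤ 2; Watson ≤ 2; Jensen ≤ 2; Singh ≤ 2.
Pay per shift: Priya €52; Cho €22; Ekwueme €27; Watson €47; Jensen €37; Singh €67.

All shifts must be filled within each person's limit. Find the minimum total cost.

Picking the cheapest available docent for each shift independently would cost €260, but that ignores the shift limits.
An optimal schedule: Tue afternoon→Watson, Tue evening→Priya, Wed morning→Jensen, Wed afternoon→Priya, Wed evening→Cho, Thu morning→Ekwueme, Thu afternoon→Ekwueme+Watson, Thu evening→Cho, Fri morning→Jensen.
Total: 47 + 52 + 37 + 52 + 22 + 27 + 27 + 47 + 22 + 37 = €370.

€370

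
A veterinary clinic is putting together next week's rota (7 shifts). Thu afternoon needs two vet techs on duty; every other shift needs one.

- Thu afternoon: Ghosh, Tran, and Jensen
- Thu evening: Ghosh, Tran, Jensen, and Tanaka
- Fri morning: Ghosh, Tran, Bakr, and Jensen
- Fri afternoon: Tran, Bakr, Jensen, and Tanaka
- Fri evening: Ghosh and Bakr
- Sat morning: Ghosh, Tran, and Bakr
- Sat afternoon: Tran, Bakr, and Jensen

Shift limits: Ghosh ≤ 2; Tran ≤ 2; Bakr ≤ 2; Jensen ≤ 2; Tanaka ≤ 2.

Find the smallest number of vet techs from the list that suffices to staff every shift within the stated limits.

8 slots to fill and no one can take more than 2, so at least ⌈8/2⌉ = 4 vet techs are needed.
Ghosh, Tran, Bakr, and Jensen alone can cover everything: Thu afternoon→Ghosh+Tran, Thu evening→Tran, Fri morning→Jensen, Fri afternoon→Bakr, Fri evening→Ghosh, Sat morning→Bakr, Sat afternoon→Jensen.

4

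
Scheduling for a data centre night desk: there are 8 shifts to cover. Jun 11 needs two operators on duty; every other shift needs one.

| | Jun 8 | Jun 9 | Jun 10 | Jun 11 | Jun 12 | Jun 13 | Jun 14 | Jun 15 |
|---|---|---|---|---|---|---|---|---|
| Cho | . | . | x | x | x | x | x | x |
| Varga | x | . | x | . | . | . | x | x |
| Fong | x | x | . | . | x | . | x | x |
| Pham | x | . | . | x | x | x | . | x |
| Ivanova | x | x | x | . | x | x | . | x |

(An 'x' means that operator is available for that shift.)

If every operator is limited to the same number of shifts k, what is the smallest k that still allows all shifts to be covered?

2

With 5 operators and 9 worker-slots to fill, someone must work at least ⌈9/5⌉ = 2 shifts, so k ≥ 2.
k = 2 works: Jun 8→Varga, Jun 9→Fong, Jun 10→Cho, Jun 11→Cho+Pham, Jun 12→Fong, Jun 13→Pham, Jun 14→Varga, Jun 15→Ivanova.
Loads: Cho 2, Varga 2, Fong 2, Pham 2, Ivanova 1 — all ≤ 2.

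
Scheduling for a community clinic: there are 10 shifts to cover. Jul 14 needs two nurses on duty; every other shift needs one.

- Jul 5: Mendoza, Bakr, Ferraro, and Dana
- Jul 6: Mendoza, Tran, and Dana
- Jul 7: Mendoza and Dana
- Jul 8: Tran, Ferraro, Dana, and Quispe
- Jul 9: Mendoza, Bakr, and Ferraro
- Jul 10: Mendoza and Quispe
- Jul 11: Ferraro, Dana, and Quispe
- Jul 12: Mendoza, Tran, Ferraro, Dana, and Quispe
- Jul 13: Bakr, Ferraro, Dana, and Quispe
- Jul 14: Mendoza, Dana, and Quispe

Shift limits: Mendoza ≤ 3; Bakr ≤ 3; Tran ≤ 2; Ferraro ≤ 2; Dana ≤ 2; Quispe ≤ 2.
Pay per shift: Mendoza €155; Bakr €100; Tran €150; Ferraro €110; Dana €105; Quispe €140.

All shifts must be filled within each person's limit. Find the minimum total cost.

Picking the cheapest available nurse for each shift independently would cost €1210, but that ignores the shift limits.
An optimal schedule: Jul 5→Bakr, Jul 6→Tran, Jul 7→Dana, Jul 8→Ferraro, Jul 9→Bakr, Jul 10→Quispe, Jul 11→Ferraro, Jul 12→Tran, Jul 13→Bakr, Jul 14→Dana+Quispe.
Total: 100 + 150 + 105 + 110 + 100 + 140 + 110 + 150 + 100 + 105 + 140 = €1310.

€1310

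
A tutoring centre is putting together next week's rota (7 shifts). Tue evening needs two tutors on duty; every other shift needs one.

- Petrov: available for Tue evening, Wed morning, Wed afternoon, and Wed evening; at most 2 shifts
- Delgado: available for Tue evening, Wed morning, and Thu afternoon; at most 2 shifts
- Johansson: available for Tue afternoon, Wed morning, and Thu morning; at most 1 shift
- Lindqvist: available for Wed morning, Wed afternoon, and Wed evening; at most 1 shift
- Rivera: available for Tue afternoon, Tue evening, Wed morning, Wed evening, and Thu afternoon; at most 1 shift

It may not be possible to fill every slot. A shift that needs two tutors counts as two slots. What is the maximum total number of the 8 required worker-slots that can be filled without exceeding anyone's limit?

7

Total capacity across all tutors is 2+2+1+1+1 = 7, and 8 slots are needed, so at most 7 can be filled.
An assignment achieving 7: Tue afternoon→Rivera, Tue evening→Petrov+Delgado, Wed afternoon→Petrov, Wed evening→Lindqvist, Thu morning→Johansson, Thu afternoon→Delgado.
Loads: Petrov 2/2, Delgado 2/2, Johansson 1/1, Lindqvist 1/1, Rivera 1/1.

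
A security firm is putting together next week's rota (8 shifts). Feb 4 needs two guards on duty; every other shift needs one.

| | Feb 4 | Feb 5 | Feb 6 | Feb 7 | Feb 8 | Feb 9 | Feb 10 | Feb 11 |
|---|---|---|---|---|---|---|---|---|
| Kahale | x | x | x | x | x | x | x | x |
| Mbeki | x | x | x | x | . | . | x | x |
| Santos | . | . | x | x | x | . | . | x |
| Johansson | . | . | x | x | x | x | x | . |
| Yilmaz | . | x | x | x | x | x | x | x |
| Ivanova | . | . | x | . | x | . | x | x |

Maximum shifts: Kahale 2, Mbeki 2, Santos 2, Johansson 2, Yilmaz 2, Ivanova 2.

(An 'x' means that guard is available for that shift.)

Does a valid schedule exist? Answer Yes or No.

Feb 4 can only be covered by Kahale and Mbeki, so that assignment is forced.
One valid schedule: Feb 4→Kahale+Mbeki, Feb 5→Kahale, Feb 6→Yilmaz, Feb 7→Mbeki, Feb 8→Santos, Feb 9→Johansson, Feb 10→Johansson, Feb 11→Santos.
Loads: Kahale 2/2, Mbeki 2/2, Santos 2/2, Johansson 2/2, Yilmaz 1/2, Ivanova 0/2 — all within limits.

Yes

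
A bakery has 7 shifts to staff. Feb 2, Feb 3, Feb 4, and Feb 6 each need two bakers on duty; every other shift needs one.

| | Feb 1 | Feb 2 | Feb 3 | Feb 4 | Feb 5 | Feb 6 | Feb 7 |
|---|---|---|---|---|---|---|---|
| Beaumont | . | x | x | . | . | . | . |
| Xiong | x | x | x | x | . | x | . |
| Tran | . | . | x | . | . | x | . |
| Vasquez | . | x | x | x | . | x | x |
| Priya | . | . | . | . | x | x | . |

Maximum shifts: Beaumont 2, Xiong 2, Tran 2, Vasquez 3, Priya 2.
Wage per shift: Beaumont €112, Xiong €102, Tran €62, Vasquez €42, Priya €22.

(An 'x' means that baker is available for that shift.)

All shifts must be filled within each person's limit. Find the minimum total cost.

Feb 1 can only be covered by Xiong, so that assignment is forced.
Feb 4 can only be covered by Xiong and Vasquez, so that assignment is forced.
Feb 5 can only be covered by Priya, so that assignment is forced.
Picking the cheapest available baker for each shift independently would cost €622, but that ignores the shift limits.
An optimal schedule: Feb 1→Xiong, Feb 2→Beaumont+Vasquez, Feb 3→Beaumont+Tran, Feb 4→Xiong+Vasquez, Feb 5→Priya, Feb 6→Tran+Priya, Feb 7→Vasquez.
Total: 102 + 112 + 42 + 112 + 62 + 102 + 42 + 22 + 62 + 22 + 42 = €722.

€722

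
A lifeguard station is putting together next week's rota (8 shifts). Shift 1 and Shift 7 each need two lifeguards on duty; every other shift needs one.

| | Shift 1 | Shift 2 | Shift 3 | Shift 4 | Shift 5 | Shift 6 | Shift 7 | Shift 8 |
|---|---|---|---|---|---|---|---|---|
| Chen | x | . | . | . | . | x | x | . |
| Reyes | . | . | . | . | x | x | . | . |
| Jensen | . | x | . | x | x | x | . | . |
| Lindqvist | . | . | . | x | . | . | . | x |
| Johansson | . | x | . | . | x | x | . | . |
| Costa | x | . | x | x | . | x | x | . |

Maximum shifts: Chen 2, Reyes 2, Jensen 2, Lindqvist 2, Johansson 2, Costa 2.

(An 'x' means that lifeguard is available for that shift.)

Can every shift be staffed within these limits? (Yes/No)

No

Total capacity is 12 and 10 slots are needed, so capacity alone doesn't rule it out.
Shifts {Shift 1, Shift 3, Shift 7} need 5 worker-slots in total, but the lifeguards available for any of those shifts (Chen and Costa) can supply at most 4 among them. So no valid schedule exists.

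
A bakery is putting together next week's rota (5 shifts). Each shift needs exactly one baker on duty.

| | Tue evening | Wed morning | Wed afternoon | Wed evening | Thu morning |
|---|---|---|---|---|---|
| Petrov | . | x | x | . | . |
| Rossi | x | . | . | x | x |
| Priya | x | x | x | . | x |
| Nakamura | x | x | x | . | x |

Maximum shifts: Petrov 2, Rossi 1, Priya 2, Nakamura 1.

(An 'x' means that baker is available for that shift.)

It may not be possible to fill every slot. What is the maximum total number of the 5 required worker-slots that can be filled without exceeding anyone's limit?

Total capacity across all bakers is 2+1+2+1 = 6, and 5 slots are needed, so at most 5 can be filled.
An assignment achieving 5: Tue evening→Priya, Wed morning→Petrov, Wed afternoon→Petrov, Wed evening→Rossi, Thu morning→Priya.
Loads: Petrov 2/2, Rossi 1/1, Priya 2/2, Nakamura 0/1.

5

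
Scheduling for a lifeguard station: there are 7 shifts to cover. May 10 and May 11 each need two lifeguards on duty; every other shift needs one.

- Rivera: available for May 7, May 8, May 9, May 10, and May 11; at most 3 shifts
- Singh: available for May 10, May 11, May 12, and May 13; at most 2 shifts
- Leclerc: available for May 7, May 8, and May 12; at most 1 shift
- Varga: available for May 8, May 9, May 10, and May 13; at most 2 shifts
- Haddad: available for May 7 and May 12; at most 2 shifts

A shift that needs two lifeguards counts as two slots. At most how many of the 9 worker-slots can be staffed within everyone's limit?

9

Total capacity across all lifeguards is 3+2+1+2+2 = 10, and 9 slots are needed, so at most 9 can be filled.
An assignment achieving 9: May 7→Leclerc, May 8→Varga, May 9→Rivera, May 10→Rivera+Varga, May 11→Rivera+Singh, May 12→Haddad, May 13→Singh.
Loads: Rivera 3/3, Singh 2/2, Leclerc 1/1, Varga 2/2, Haddad 1/2.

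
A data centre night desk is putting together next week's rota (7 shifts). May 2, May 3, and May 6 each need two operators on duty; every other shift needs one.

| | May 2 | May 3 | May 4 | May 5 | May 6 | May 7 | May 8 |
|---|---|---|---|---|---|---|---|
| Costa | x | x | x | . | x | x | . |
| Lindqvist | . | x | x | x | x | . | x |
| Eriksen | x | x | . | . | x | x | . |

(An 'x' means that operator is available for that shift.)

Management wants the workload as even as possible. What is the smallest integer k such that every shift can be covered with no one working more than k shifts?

4

With 3 operators and 10 worker-slots to fill, someone must work at least ⌈10/3⌉ = 4 shifts, so k ≥ 4.
k = 4 works: May 2→Costa+Eriksen, May 3→Costa+Lindqvist, May 4→Costa, May 5→Lindqvist, May 6→Lindqvist+Eriksen, May 7→Costa, May 8→Lindqvist.
Loads: Costa 4, Lindqvist 4, Eriksen 2 — all ≤ 4.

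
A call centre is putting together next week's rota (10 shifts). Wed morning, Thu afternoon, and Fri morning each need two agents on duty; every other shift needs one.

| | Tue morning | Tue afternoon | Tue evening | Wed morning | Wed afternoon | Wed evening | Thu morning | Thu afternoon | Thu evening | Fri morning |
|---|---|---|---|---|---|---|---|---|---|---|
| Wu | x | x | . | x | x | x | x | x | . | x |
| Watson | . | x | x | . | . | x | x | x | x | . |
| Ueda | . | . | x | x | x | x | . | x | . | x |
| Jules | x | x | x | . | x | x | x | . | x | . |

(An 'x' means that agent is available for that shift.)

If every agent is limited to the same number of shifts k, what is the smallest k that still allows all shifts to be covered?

With 4 agents and 13 worker-slots to fill, someone must work at least ⌈13/4⌉ = 4 shifts, so k ≥ 4.
k = 4 works: Tue morning→Wu, Tue afternoon→Wu, Tue evening→Watson, Wed morning→Wu+Ueda, Wed afternoon→Ueda, Wed evening→Jules, Thu morning→Watson, Thu afternoon→Watson+Ueda, Thu evening→Watson, Fri morning→Wu+Ueda.
Loads: Wu 4, Watson 4, Ueda 4, Jules 1 — all ≤ 4.

4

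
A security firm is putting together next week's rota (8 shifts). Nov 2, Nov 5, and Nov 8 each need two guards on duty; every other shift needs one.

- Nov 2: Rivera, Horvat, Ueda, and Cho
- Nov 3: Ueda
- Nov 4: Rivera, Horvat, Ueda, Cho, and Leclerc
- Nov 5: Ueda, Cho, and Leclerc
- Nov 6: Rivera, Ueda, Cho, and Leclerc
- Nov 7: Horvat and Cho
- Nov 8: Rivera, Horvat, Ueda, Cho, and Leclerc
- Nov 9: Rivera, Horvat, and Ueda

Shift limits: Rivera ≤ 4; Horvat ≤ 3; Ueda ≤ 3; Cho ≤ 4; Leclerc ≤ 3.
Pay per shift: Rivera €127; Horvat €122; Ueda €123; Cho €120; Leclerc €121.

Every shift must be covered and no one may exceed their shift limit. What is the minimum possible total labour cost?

€1332

Nov 3 can only be covered by Ueda, so that assignment is forced.
Picking the cheapest available guard for each shift independently would cost €1329, but that ignores the shift limits.
An optimal schedule: Nov 2→Cho+Horvat, Nov 3→Ueda, Nov 4→Leclerc, Nov 5→Cho+Leclerc, Nov 6→Cho, Nov 7→Cho, Nov 8→Leclerc+Horvat, Nov 9→Horvat.
Total: 120 + 122 + 123 + 121 + 120 + 121 + 120 + 120 + 121 + 122 + 122 = €1332.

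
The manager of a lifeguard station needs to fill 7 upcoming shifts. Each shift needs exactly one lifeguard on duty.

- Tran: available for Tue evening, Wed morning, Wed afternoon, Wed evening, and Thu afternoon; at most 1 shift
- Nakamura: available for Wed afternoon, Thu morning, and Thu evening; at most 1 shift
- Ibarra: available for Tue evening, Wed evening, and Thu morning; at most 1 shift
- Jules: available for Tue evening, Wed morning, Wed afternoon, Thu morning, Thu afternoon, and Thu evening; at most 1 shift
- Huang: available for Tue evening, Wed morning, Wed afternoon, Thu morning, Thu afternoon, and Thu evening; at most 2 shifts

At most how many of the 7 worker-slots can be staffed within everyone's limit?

6

Total capacity across all lifeguards is 1+1+1+1+2 = 6, and 7 slots are needed, so at most 6 can be filled.
An assignment achieving 6: Tue evening→Ibarra, Wed morning→Jules, Wed afternoon→Huang, Wed evening→Tran, Thu afternoon→Huang, Thu evening→Nakamura.
Loads: Tran 1/1, Nakamura 1/1, Ibarra 1/1, Jules 1/1, Huang 2/2.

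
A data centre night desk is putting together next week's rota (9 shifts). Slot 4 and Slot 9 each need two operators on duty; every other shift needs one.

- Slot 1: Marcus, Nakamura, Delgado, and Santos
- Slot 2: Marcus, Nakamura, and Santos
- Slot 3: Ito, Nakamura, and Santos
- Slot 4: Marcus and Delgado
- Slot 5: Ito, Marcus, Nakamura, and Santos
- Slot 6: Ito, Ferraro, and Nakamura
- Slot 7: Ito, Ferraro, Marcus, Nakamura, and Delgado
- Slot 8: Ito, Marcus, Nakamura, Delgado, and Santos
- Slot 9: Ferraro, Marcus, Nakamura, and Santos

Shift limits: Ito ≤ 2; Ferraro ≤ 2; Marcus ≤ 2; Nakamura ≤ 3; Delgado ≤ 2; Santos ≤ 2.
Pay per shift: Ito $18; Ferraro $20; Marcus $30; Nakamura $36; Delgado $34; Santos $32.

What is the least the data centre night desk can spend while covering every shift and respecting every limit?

Slot 4 can only be covered by Marcus and Delgado, so that assignment is forced.
Picking the cheapest available operator for each shift independently would cost $264, but that ignores the shift limits.
An optimal schedule: Slot 1→Santos, Slot 2→Marcus, Slot 3→Ito, Slot 4→Marcus+Delgado, Slot 5→Santos, Slot 6→Ito, Slot 7→Ferraro, Slot 8→Delgado, Slot 9→Ferraro+Nakamura.
Total: 32 + 30 + 18 + 30 + 34 + 32 + 18 + 20 + 34 + 20 + 36 = $304.

$304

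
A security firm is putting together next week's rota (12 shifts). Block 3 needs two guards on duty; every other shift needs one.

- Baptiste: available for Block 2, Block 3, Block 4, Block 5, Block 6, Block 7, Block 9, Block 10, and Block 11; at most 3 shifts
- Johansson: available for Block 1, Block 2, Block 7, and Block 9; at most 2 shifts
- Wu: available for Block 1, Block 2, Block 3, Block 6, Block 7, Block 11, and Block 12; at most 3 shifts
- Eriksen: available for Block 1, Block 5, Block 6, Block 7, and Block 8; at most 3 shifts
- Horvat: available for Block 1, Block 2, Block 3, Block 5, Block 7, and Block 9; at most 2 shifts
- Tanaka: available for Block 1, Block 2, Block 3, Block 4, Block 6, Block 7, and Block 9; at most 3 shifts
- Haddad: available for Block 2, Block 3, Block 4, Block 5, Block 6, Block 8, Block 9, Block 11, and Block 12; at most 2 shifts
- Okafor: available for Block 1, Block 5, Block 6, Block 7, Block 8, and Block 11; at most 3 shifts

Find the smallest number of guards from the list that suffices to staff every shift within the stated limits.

5

13 slots to fill and no one can take more than 3, so at least ⌈13/3⌉ = 5 guards are needed.
Baptiste, Johansson, Wu, Eriksen, and Horvat alone can cover everything: Block 1→Johansson, Block 2→Horvat, Block 3→Wu+Horvat, Block 4→Baptiste, Block 5→Eriksen, Block 6→Wu, Block 7→Eriksen, Block 8→Eriksen, Block 9→Johansson, Block 10→Baptiste, Block 11→Baptiste, Block 12→Wu.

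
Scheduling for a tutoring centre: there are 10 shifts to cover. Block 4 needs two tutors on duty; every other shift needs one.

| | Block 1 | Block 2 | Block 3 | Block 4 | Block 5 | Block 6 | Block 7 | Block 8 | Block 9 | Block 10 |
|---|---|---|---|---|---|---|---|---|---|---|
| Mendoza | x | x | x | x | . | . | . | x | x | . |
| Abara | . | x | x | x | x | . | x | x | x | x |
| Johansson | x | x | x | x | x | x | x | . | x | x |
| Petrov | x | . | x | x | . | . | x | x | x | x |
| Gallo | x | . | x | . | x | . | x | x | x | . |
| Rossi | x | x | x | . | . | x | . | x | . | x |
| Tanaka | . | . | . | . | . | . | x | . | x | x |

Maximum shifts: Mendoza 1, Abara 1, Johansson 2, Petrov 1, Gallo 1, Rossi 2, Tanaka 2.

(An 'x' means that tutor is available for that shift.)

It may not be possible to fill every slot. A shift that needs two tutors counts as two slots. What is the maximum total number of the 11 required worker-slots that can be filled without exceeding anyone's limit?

Total capacity across all tutors is 1+1+2+1+1+2+2 = 10, and 11 slots are needed, so at most 10 can be filled.
An assignment achieving 10: Block 1→Gallo, Block 2→Mendoza, Block 4→Johansson+Petrov, Block 5→Abara, Block 6→Johansson, Block 7→Tanaka, Block 8→Rossi, Block 9→Tanaka, Block 10→Rossi.
Loads: Mendoza 1/1, Abara 1/1, Johansson 2/2, Petrov 1/1, Gallo 1/1, Rossi 2/2, Tanaka 2/2.

10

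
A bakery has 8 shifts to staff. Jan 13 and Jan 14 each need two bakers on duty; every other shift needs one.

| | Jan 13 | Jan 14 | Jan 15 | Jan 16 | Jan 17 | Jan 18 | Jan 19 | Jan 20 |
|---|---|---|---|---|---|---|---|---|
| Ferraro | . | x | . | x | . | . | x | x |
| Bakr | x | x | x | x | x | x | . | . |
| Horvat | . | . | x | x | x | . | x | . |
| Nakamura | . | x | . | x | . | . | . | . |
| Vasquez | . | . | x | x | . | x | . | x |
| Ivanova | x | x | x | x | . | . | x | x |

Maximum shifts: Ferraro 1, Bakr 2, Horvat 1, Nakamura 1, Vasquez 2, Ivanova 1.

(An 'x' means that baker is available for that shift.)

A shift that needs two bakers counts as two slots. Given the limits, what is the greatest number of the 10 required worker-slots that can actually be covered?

8

Total capacity across all bakers is 1+2+1+1+2+1 = 8, and 10 slots are needed, so at most 8 can be filled.
An assignment achieving 8: Jan 13→Bakr+Ivanova, Jan 14→Nakamura, Jan 15→Horvat, Jan 17→Bakr, Jan 18→Vasquez, Jan 19→Ferraro, Jan 20→Vasquez.
Loads: Ferraro 1/1, Bakr 2/2, Horvat 1/1, Nakamura 1/1, Vasquez 2/2, Ivanova 1/1.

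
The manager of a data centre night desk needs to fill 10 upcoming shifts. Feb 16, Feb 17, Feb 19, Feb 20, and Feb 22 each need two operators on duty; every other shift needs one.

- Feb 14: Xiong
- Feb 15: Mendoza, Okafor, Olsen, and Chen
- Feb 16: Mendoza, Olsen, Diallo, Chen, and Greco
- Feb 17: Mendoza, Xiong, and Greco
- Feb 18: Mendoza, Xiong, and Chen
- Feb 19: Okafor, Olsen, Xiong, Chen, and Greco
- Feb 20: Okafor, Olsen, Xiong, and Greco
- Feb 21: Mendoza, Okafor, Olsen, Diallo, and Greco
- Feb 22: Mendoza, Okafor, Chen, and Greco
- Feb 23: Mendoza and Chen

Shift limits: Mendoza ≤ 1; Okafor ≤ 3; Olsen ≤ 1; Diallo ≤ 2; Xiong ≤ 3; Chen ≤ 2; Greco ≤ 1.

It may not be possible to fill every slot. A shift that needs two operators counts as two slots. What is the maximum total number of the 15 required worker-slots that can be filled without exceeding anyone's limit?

13

Total capacity across all operators is 1+3+1+2+3+2+1 = 13, and 15 slots are needed, so at most 13 can be filled.
An assignment achieving 13: Feb 14→Xiong, Feb 15→Okafor, Feb 16→Diallo+Chen, Feb 17→Xiong+Greco, Feb 18→Xiong, Feb 20→Okafor+Olsen, Feb 21→Diallo, Feb 22→Okafor+Chen, Feb 23→Mendoza.
Loads: Mendoza 1/1, Okafor 3/3, Olsen 1/1, Diallo 2/2, Xiong 3/3, Chen 2/2, Greco 1/1.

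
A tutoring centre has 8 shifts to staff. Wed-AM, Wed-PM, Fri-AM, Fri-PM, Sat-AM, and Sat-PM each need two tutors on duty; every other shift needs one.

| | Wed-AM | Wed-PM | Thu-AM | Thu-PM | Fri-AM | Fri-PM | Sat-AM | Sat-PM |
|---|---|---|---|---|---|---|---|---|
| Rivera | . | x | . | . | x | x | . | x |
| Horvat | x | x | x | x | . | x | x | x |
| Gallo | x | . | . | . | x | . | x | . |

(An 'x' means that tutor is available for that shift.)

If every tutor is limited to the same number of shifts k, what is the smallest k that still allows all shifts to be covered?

With 3 tutors and 14 worker-slots to fill, someone must work at least ⌈14/3⌉ = 5 shifts, so k ≥ 5.
k = 6 is infeasible (exhaustive check).
k = 7 works: Wed-AM→Horvat+Gallo, Wed-PM→Rivera+Horvat, Thu-AM→Horvat, Thu-PM→Horvat, Fri-AM→Rivera+Gallo, Fri-PM→Rivera+Horvat, Sat-AM→Horvat+Gallo, Sat-PM→Rivera+Horvat.
Loads: Rivera 4, Horvat 7, Gallo 3 — all ≤ 7.

7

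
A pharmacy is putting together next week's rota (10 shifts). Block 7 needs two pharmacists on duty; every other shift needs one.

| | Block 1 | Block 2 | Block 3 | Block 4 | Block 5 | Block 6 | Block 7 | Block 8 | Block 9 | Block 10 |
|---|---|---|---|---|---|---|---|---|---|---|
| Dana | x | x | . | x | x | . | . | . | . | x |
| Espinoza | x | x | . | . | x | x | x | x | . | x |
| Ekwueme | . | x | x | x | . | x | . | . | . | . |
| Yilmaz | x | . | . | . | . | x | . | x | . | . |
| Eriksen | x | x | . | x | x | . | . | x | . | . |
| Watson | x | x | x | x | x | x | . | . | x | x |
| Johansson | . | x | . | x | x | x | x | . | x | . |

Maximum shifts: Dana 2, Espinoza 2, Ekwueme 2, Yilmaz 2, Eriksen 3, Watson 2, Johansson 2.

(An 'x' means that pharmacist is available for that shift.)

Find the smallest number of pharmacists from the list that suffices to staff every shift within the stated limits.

5

11 slots to fill and no one can take more than 3, so at least ⌈11/3⌉ = 4 pharmacists are needed.
Any 4 pharmacists together have capacity at most 3+2+2+2 = 9 < 11 slots, so 4 can never suffice.
Dana, Espinoza, Ekwueme, Eriksen, and Johansson alone can cover everything: Block 1→Dana, Block 2→Eriksen, Block 3→Ekwueme, Block 4→Eriksen, Block 5→Eriksen, Block 6→Ekwueme, Block 7→Espinoza+Johansson, Block 8→Espinoza, Block 9→Johansson, Block 10→Dana.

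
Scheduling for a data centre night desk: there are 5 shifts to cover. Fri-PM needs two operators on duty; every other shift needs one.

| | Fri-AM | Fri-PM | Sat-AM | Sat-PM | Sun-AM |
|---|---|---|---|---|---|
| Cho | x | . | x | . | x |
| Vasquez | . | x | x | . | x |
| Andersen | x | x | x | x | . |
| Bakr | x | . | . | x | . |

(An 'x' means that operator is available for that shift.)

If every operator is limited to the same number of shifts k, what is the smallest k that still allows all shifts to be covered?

2

With 4 operators and 6 worker-slots to fill, someone must work at least ⌈6/4⌉ = 2 shifts, so k ≥ 2.
k = 2 works: Fri-AM→Cho, Fri-PM→Vasquez+Andersen, Sat-AM→Vasquez, Sat-PM→Andersen, Sun-AM→Cho.
Loads: Cho 2, Vasquez 2, Andersen 2, Bakr 0 — all ≤ 2.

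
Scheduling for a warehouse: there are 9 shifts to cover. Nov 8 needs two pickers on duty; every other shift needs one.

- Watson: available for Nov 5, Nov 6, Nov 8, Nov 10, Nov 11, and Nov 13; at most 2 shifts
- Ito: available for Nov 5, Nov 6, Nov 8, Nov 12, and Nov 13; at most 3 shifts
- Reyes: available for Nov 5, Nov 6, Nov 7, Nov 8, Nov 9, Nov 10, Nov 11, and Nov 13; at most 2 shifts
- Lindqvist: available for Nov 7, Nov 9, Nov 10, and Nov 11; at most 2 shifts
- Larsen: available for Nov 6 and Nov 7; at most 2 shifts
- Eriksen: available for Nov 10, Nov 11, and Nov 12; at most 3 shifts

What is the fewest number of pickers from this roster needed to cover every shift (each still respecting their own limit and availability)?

10 slots to fill and no one can take more than 3, so at least ⌈10/3⌉ = 4 pickers are needed.
Watson, Ito, Reyes, and Eriksen alone can cover everything: Nov 5→Watson, Nov 6→Ito, Nov 7→Reyes, Nov 8→Watson+Ito, Nov 9→Reyes, Nov 10→Eriksen, Nov 11→Eriksen, Nov 12→Eriksen, Nov 13→Ito.

4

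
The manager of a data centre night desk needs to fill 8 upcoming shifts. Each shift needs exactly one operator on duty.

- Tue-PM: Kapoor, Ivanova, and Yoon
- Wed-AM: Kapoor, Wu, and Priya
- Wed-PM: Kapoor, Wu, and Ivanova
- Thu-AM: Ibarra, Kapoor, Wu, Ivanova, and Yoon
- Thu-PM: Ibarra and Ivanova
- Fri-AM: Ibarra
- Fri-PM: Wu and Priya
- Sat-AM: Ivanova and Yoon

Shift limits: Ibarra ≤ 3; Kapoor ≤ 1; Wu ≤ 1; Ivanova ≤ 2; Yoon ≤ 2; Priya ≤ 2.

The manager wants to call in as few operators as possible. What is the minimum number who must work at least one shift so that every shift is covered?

8 slots to fill and no one can take more than 3, so at least ⌈8/3⌉ = 3 operators are needed.
Any 3 operators together have capacity at most 3+2+2 = 7 < 8 slots, so 3 can never suffice.
Ibarra, Kapoor, Ivanova, and Priya alone can cover everything: Tue-PM→Kapoor, Wed-AM→Priya, Wed-PM→Ivanova, Thu-AM→Ibarra, Thu-PM→Ibarra, Fri-AM→Ibarra, Fri-PM→Priya, Sat-AM→Ivanova.

4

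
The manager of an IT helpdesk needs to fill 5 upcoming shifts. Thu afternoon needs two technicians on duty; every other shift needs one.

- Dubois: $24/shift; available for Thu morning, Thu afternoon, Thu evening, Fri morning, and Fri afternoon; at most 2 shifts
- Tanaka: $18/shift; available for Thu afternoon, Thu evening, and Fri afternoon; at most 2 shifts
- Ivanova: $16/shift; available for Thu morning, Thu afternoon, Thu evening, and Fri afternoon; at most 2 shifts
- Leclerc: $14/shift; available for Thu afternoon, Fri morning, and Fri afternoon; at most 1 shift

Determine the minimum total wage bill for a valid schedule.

Picking the cheapest available technician for each shift independently would cost $90, but that ignores the shift limits.
An optimal schedule: Thu morning→Ivanova, Thu afternoon→Tanaka+Dubois, Thu evening→Ivanova, Fri morning→Leclerc, Fri afternoon→Tanaka.
Total: 16 + 18 + 24 + 16 + 14 + 18 = $106.

$106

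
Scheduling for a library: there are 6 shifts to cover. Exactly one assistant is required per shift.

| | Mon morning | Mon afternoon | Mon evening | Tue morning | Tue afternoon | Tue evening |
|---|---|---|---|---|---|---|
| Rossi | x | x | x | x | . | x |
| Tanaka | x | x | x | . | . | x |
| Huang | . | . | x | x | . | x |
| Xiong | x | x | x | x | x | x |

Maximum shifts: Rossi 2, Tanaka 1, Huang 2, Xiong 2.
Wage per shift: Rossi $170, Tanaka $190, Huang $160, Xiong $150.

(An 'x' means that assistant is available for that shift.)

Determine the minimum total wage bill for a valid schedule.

$960

Tue afternoon can only be covered by Xiong, so that assignment is forced.
Picking the cheapest available assistant for each shift independently would cost $900, but that ignores the shift limits.
An optimal schedule: Mon morning→Xiong, Mon afternoon→Rossi, Mon evening→Huang, Tue morning→Huang, Tue afternoon→Xiong, Tue evening→Rossi.
Total: 150 + 170 + 160 + 160 + 150 + 170 = $960.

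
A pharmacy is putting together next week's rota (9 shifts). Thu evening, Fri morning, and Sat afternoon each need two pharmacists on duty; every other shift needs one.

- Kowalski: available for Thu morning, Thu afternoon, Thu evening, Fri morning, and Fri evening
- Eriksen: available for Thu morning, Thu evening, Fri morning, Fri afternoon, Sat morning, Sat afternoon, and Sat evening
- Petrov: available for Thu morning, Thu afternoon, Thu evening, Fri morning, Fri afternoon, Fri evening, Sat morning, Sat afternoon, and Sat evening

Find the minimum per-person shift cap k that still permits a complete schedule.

With 3 pharmacists and 12 worker-slots to fill, someone must work at least ⌈12/3⌉ = 4 shifts, so k ≥ 4.
k = 4 works: Thu morning→Petrov, Thu afternoon→Kowalski, Thu evening→Kowalski+Petrov, Fri morning→Kowalski+Petrov, Fri afternoon→Eriksen, Fri evening→Kowalski, Sat morning→Eriksen, Sat afternoon→Eriksen+Petrov, Sat evening→Eriksen.
Loads: Kowalski 4, Eriksen 4, Petrov 4 — all ≤ 4.

4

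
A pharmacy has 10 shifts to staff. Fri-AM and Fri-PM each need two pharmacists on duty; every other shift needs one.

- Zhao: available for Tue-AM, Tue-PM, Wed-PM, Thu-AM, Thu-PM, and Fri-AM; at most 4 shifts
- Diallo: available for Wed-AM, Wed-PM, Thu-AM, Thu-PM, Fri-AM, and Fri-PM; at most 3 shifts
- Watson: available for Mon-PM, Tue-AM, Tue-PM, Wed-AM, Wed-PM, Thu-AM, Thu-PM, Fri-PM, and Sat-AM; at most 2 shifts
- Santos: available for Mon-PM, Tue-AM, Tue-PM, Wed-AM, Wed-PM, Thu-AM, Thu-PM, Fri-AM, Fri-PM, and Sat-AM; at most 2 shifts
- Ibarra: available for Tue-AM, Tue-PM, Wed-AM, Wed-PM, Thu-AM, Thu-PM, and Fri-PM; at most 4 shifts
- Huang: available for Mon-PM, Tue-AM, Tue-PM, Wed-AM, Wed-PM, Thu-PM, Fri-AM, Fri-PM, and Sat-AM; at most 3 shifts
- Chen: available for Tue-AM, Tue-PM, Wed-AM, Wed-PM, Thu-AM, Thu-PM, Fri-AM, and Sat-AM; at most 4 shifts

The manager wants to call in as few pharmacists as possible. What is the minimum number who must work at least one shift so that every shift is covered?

4

12 slots to fill and no one can take more than 4, so at least ⌈12/4⌉ = 3 pharmacists are needed.
No set of 3 pharmacists can cover every shift (each such set leaves at least one shift with no one available or exceeds a cap).
Zhao, Diallo, Watson, and Ibarra alone can cover everything: Mon-PM→Watson, Tue-AM→Zhao, Tue-PM→Zhao, Wed-AM→Diallo, Wed-PM→Zhao, Thu-AM→Ibarra, Thu-PM→Ibarra, Fri-AM→Zhao+Diallo, Fri-PM→Diallo+Ibarra, Sat-AM→Watson.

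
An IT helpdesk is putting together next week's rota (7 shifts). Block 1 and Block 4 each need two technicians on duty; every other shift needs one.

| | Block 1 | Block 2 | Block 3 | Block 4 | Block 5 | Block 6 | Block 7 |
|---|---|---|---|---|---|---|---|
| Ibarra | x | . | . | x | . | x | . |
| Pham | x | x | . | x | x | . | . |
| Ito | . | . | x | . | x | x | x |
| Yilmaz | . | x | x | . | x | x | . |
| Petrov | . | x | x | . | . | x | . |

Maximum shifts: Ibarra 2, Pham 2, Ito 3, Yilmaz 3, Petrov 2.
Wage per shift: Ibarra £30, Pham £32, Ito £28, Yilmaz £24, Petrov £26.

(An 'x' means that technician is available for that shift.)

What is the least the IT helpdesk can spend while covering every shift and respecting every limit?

Block 1 can only be covered by Ibarra and Pham, so that assignment is forced.
Block 4 can only be covered by Ibarra and Pham, so that assignment is forced.
Block 7 can only be covered by Ito, so that assignment is forced.
Picking the cheapest available technician for each shift independently would cost £248, but that ignores the shift limits.
An optimal schedule: Block 1→Ibarra+Pham, Block 2→Yilmaz, Block 3→Yilmaz, Block 4→Ibarra+Pham, Block 5→Yilmaz, Block 6→Petrov, Block 7→Ito.
Total: 30 + 32 + 24 + 24 + 30 + 32 + 24 + 26 + 28 = £250.

£250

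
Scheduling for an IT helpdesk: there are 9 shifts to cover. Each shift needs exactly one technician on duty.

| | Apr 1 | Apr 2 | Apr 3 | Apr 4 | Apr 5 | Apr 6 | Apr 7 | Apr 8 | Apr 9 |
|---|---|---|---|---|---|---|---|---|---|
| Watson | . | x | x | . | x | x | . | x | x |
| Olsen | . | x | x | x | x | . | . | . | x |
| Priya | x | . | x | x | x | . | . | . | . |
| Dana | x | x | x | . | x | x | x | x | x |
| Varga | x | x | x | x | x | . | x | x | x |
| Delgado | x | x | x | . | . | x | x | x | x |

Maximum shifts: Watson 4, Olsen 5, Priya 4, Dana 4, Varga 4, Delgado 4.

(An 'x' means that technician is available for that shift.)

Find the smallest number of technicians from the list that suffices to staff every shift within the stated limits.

2

9 slots to fill and no one can take more than 5, so at least ⌈9/5⌉ = 2 technicians are needed.
Olsen and Dana alone can cover everything: Apr 1→Dana, Apr 2→Olsen, Apr 3→Olsen, Apr 4→Olsen, Apr 5→Olsen, Apr 6→Dana, Apr 7→Dana, Apr 8→Dana, Apr 9→Olsen.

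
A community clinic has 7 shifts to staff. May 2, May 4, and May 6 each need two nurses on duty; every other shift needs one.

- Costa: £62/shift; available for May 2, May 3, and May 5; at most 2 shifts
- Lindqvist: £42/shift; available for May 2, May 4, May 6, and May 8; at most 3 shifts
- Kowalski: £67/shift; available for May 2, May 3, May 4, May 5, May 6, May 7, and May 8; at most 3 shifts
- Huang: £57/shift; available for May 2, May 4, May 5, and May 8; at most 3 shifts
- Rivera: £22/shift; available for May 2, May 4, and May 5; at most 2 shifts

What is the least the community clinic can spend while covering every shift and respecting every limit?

May 6 can only be covered by Lindqvist and Kowalski, so that assignment is forced.
May 7 can only be covered by Kowalski, so that assignment is forced.
Picking the cheapest available nurse for each shift independently would cost £430, but that ignores the shift limits.
An optimal schedule: May 2→Lindqvist+Huang, May 3→Costa, May 4→Rivera+Huang, May 5→Rivera, May 6→Lindqvist+Kowalski, May 7→Kowalski, May 8→Lindqvist.
Total: 42 + 57 + 62 + 22 + 57 + 22 + 42 + 67 + 67 + 42 = £480.

£480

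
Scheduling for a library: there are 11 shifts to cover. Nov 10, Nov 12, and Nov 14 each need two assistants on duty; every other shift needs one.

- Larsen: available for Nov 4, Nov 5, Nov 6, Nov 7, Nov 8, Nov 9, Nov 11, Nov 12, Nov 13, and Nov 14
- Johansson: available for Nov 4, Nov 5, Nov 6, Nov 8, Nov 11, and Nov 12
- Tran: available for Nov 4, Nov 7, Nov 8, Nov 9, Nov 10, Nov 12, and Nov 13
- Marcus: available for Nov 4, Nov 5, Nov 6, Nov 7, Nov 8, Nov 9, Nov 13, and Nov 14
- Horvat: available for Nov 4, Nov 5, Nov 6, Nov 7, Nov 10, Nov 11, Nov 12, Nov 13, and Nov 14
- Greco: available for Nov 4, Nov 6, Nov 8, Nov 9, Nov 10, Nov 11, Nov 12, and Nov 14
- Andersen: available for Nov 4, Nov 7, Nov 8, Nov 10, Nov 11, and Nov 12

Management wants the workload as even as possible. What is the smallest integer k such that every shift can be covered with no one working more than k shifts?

With 7 assistants and 14 worker-slots to fill, someone must work at least ⌈14/7⌉ = 2 shifts, so k ≥ 2.
k = 2 works: Nov 4→Andersen, Nov 5→Larsen, Nov 6→Johansson, Nov 7→Tran, Nov 8→Marcus, Nov 9→Larsen, Nov 10→Horvat+Greco, Nov 11→Johansson, Nov 12→Greco+Andersen, Nov 13→Tran, Nov 14→Marcus+Horvat.
Loads: Larsen 2, Johansson 2, Tran 2, Marcus 2, Horvat 2, Greco 2, Andersen 2 — all ≤ 2.

2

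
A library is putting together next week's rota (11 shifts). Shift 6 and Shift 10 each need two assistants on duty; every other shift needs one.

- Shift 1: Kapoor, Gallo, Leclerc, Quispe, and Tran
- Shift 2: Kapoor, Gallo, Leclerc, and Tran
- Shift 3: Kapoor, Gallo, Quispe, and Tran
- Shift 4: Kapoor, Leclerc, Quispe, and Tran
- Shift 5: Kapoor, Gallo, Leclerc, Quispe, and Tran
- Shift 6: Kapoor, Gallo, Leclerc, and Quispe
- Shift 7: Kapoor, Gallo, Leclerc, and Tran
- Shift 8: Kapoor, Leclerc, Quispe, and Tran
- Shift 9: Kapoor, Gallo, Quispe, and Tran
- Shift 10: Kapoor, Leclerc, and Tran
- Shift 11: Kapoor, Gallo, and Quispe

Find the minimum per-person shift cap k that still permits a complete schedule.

3

With 5 assistants and 13 worker-slots to fill, someone must work at least ⌈13/5⌉ = 3 shifts, so k ≥ 3.
k = 3 works: Shift 1→Quispe, Shift 2→Kapoor, Shift 3→Gallo, Shift 4→Leclerc, Shift 5→Tran, Shift 6→Gallo+Quispe, Shift 7→Gallo, Shift 8→Leclerc, Shift 9→Quispe, Shift 10→Kapoor+Leclerc, Shift 11→Kapoor.
Loads: Kapoor 3, Gallo 3, Leclerc 3, Quispe 3, Tran 1 — all ≤ 3.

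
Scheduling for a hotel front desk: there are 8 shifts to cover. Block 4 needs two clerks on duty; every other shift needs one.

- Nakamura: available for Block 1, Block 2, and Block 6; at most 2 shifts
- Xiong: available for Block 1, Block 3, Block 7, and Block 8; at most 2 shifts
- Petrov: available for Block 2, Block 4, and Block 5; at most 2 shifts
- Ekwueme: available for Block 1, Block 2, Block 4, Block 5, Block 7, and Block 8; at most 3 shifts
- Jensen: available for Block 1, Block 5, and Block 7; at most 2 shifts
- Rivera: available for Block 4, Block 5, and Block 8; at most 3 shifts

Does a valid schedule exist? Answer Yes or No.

Yes

Block 3 can only be covered by Xiong, so that assignment is forced.
Block 6 can only be covered by Nakamura, so that assignment is forced.
One valid schedule: Block 1→Ekwueme, Block 2→Nakamura, Block 3→Xiong, Block 4→Petrov+Ekwueme, Block 5→Petrov, Block 6→Nakamura, Block 7→Xiong, Block 8→Ekwueme.
Loads: Nakamura 2/2, Xiong 2/2, Petrov 2/2, Ekwueme 3/3, Jensen 0/2, Rivera 0/3 — all within limits.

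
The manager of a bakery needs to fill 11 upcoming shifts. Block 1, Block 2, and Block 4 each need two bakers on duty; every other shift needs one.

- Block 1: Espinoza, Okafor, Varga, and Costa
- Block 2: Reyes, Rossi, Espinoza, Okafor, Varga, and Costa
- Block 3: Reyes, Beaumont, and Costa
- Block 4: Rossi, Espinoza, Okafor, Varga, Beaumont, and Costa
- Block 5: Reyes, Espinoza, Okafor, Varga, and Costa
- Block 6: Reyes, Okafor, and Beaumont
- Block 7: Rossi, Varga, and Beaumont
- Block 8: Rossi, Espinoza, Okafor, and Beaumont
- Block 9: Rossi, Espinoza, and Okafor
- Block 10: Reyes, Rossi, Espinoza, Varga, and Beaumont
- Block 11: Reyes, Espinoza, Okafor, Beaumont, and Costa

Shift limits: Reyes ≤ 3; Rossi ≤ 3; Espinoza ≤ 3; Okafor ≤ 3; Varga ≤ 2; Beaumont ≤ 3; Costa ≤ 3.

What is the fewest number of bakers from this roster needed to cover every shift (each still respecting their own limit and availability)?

5

14 slots to fill and no one can take more than 3, so at least ⌈14/3⌉ = 5 bakers are needed.
Reyes, Rossi, Espinoza, Okafor, and Varga alone can cover everything: Block 1→Espinoza+Okafor, Block 2→Okafor+Varga, Block 3→Reyes, Block 4→Okafor+Varga, Block 5→Espinoza, Block 6→Reyes, Block 7→Rossi, Block 8→Rossi, Block 9→Rossi, Block 10→Espinoza, Block 11→Reyes.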